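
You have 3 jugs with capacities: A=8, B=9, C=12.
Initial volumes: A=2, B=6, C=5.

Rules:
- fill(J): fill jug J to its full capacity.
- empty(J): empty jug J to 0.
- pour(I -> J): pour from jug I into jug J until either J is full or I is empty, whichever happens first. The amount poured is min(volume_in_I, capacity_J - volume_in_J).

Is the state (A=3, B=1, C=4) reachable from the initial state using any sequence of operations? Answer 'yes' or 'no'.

Answer: no

Derivation:
BFS explored all 555 reachable states.
Reachable set includes: (0,0,0), (0,0,1), (0,0,2), (0,0,3), (0,0,4), (0,0,5), (0,0,6), (0,0,7), (0,0,8), (0,0,9), (0,0,10), (0,0,11) ...
Target (A=3, B=1, C=4) not in reachable set → no.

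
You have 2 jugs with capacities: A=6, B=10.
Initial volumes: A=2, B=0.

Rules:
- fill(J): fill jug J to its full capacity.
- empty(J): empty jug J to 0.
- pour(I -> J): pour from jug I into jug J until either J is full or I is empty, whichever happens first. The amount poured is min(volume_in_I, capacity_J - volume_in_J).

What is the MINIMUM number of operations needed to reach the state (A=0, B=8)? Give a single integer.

Answer: 3

Derivation:
BFS from (A=2, B=0). One shortest path:
  1. pour(A -> B) -> (A=0 B=2)
  2. fill(A) -> (A=6 B=2)
  3. pour(A -> B) -> (A=0 B=8)
Reached target in 3 moves.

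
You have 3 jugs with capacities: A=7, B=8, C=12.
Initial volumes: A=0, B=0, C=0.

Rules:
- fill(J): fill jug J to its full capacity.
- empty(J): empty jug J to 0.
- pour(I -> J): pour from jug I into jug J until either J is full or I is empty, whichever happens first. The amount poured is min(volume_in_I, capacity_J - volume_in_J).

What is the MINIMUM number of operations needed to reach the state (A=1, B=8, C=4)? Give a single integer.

BFS from (A=0, B=0, C=0). One shortest path:
  1. fill(B) -> (A=0 B=8 C=0)
  2. fill(C) -> (A=0 B=8 C=12)
  3. pour(B -> A) -> (A=7 B=1 C=12)
  4. empty(A) -> (A=0 B=1 C=12)
  5. pour(B -> A) -> (A=1 B=0 C=12)
  6. pour(C -> B) -> (A=1 B=8 C=4)
Reached target in 6 moves.

Answer: 6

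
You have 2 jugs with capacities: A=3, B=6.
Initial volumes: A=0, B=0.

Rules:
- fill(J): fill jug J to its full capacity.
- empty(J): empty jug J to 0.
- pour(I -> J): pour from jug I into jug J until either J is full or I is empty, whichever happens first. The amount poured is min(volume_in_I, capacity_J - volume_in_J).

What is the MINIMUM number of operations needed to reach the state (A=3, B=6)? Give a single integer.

Answer: 2

Derivation:
BFS from (A=0, B=0). One shortest path:
  1. fill(A) -> (A=3 B=0)
  2. fill(B) -> (A=3 B=6)
Reached target in 2 moves.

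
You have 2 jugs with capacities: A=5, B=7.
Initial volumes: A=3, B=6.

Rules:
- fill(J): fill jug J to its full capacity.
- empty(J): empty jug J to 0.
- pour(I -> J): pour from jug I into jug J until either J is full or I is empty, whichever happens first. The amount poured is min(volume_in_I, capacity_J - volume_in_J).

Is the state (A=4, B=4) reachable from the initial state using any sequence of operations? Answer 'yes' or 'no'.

Answer: no

Derivation:
BFS explored all 25 reachable states.
Reachable set includes: (0,0), (0,1), (0,2), (0,3), (0,4), (0,5), (0,6), (0,7), (1,0), (1,7), (2,0), (2,7) ...
Target (A=4, B=4) not in reachable set → no.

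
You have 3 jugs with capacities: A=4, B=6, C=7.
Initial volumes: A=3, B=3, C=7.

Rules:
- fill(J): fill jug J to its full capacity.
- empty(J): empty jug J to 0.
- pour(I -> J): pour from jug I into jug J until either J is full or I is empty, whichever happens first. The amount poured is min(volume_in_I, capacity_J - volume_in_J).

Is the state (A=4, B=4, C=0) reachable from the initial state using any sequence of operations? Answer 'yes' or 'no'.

BFS from (A=3, B=3, C=7):
  1. fill(A) -> (A=4 B=3 C=7)
  2. pour(C -> B) -> (A=4 B=6 C=4)
  3. empty(B) -> (A=4 B=0 C=4)
  4. pour(C -> B) -> (A=4 B=4 C=0)
Target reached → yes.

Answer: yes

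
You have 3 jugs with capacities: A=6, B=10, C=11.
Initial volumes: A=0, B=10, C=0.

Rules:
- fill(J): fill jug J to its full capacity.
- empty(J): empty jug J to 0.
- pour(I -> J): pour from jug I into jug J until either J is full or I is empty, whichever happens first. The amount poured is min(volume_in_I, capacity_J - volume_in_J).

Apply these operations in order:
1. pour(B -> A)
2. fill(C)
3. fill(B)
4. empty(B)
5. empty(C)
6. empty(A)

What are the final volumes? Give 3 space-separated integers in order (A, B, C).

Answer: 0 0 0

Derivation:
Step 1: pour(B -> A) -> (A=6 B=4 C=0)
Step 2: fill(C) -> (A=6 B=4 C=11)
Step 3: fill(B) -> (A=6 B=10 C=11)
Step 4: empty(B) -> (A=6 B=0 C=11)
Step 5: empty(C) -> (A=6 B=0 C=0)
Step 6: empty(A) -> (A=0 B=0 C=0)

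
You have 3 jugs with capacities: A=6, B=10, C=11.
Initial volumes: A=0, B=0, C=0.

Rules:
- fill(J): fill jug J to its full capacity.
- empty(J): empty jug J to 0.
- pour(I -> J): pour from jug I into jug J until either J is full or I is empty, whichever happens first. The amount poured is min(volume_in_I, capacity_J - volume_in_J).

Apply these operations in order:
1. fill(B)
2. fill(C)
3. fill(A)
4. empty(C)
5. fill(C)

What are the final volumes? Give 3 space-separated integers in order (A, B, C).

Step 1: fill(B) -> (A=0 B=10 C=0)
Step 2: fill(C) -> (A=0 B=10 C=11)
Step 3: fill(A) -> (A=6 B=10 C=11)
Step 4: empty(C) -> (A=6 B=10 C=0)
Step 5: fill(C) -> (A=6 B=10 C=11)

Answer: 6 10 11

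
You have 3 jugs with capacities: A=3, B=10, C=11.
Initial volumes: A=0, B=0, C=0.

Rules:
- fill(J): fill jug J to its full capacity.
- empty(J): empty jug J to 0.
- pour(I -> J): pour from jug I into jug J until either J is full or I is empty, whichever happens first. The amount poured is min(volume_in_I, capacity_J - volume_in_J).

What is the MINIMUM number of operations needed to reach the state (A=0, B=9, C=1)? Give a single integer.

BFS from (A=0, B=0, C=0). One shortest path:
  1. fill(A) -> (A=3 B=0 C=0)
  2. fill(B) -> (A=3 B=10 C=0)
  3. pour(B -> C) -> (A=3 B=0 C=10)
  4. pour(A -> C) -> (A=2 B=0 C=11)
  5. pour(C -> B) -> (A=2 B=10 C=1)
  6. pour(B -> A) -> (A=3 B=9 C=1)
  7. empty(A) -> (A=0 B=9 C=1)
Reached target in 7 moves.

Answer: 7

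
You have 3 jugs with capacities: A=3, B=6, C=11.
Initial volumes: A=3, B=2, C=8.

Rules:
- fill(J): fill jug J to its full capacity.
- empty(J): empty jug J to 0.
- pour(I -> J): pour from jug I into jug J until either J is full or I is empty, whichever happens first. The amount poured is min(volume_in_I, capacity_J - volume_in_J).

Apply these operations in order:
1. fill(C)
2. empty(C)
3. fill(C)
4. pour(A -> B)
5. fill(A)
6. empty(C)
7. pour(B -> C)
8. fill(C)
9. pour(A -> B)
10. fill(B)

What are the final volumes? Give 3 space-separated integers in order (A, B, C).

Step 1: fill(C) -> (A=3 B=2 C=11)
Step 2: empty(C) -> (A=3 B=2 C=0)
Step 3: fill(C) -> (A=3 B=2 C=11)
Step 4: pour(A -> B) -> (A=0 B=5 C=11)
Step 5: fill(A) -> (A=3 B=5 C=11)
Step 6: empty(C) -> (A=3 B=5 C=0)
Step 7: pour(B -> C) -> (A=3 B=0 C=5)
Step 8: fill(C) -> (A=3 B=0 C=11)
Step 9: pour(A -> B) -> (A=0 B=3 C=11)
Step 10: fill(B) -> (A=0 B=6 C=11)

Answer: 0 6 11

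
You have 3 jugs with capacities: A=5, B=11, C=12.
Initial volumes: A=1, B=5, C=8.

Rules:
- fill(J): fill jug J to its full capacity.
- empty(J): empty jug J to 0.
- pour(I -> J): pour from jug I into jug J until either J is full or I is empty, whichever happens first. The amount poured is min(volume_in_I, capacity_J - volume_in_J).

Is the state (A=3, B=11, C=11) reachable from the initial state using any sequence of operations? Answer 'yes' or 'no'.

Answer: yes

Derivation:
BFS from (A=1, B=5, C=8):
  1. pour(C -> B) -> (A=1 B=11 C=2)
  2. pour(C -> A) -> (A=3 B=11 C=0)
  3. pour(B -> C) -> (A=3 B=0 C=11)
  4. fill(B) -> (A=3 B=11 C=11)
Target reached → yes.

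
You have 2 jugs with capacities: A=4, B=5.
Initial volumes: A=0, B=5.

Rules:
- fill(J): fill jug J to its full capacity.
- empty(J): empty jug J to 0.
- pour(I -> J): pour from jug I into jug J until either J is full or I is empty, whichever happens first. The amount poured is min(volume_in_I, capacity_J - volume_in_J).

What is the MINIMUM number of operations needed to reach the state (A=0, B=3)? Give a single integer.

Answer: 7

Derivation:
BFS from (A=0, B=5). One shortest path:
  1. fill(A) -> (A=4 B=5)
  2. empty(B) -> (A=4 B=0)
  3. pour(A -> B) -> (A=0 B=4)
  4. fill(A) -> (A=4 B=4)
  5. pour(A -> B) -> (A=3 B=5)
  6. empty(B) -> (A=3 B=0)
  7. pour(A -> B) -> (A=0 B=3)
Reached target in 7 moves.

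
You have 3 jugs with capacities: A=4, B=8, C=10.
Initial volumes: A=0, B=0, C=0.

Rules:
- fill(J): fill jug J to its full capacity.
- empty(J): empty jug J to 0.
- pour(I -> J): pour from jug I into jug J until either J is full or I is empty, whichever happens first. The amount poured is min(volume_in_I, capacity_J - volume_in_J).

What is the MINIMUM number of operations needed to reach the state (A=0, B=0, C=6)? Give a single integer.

BFS from (A=0, B=0, C=0). One shortest path:
  1. fill(C) -> (A=0 B=0 C=10)
  2. pour(C -> A) -> (A=4 B=0 C=6)
  3. empty(A) -> (A=0 B=0 C=6)
Reached target in 3 moves.

Answer: 3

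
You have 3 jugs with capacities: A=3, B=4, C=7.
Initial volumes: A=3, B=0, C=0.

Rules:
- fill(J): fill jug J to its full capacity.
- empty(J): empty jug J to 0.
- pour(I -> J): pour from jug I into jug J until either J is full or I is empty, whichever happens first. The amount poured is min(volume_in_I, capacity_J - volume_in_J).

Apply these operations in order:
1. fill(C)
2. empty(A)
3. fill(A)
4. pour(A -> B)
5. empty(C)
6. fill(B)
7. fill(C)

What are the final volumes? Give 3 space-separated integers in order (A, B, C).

Step 1: fill(C) -> (A=3 B=0 C=7)
Step 2: empty(A) -> (A=0 B=0 C=7)
Step 3: fill(A) -> (A=3 B=0 C=7)
Step 4: pour(A -> B) -> (A=0 B=3 C=7)
Step 5: empty(C) -> (A=0 B=3 C=0)
Step 6: fill(B) -> (A=0 B=4 C=0)
Step 7: fill(C) -> (A=0 B=4 C=7)

Answer: 0 4 7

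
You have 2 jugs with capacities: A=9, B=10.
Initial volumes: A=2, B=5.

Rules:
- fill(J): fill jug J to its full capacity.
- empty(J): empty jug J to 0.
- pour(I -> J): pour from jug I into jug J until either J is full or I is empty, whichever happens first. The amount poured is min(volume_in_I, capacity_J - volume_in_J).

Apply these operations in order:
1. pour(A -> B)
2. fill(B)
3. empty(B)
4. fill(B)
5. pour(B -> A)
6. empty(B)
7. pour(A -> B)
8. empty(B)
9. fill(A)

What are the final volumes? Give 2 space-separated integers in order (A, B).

Answer: 9 0

Derivation:
Step 1: pour(A -> B) -> (A=0 B=7)
Step 2: fill(B) -> (A=0 B=10)
Step 3: empty(B) -> (A=0 B=0)
Step 4: fill(B) -> (A=0 B=10)
Step 5: pour(B -> A) -> (A=9 B=1)
Step 6: empty(B) -> (A=9 B=0)
Step 7: pour(A -> B) -> (A=0 B=9)
Step 8: empty(B) -> (A=0 B=0)
Step 9: fill(A) -> (A=9 B=0)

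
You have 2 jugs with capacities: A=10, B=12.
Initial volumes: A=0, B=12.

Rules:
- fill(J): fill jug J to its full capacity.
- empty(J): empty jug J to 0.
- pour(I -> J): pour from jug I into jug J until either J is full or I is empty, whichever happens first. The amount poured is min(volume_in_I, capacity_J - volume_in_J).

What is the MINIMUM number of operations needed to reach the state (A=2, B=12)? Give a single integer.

BFS from (A=0, B=12). One shortest path:
  1. pour(B -> A) -> (A=10 B=2)
  2. empty(A) -> (A=0 B=2)
  3. pour(B -> A) -> (A=2 B=0)
  4. fill(B) -> (A=2 B=12)
Reached target in 4 moves.

Answer: 4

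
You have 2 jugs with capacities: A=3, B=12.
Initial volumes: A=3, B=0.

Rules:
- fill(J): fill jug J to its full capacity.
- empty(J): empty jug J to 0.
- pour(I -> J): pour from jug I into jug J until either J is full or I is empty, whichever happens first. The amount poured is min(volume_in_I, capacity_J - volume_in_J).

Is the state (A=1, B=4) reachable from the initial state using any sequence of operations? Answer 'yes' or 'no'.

Answer: no

Derivation:
BFS explored all 10 reachable states.
Reachable set includes: (0,0), (0,3), (0,6), (0,9), (0,12), (3,0), (3,3), (3,6), (3,9), (3,12)
Target (A=1, B=4) not in reachable set → no.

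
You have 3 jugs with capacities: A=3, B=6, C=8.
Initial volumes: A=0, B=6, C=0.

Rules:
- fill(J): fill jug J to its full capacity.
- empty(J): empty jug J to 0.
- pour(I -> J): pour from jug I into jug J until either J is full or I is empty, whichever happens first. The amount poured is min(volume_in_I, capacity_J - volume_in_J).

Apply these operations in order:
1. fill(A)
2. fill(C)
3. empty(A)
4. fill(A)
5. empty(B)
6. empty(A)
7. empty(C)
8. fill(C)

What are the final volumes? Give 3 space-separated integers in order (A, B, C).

Step 1: fill(A) -> (A=3 B=6 C=0)
Step 2: fill(C) -> (A=3 B=6 C=8)
Step 3: empty(A) -> (A=0 B=6 C=8)
Step 4: fill(A) -> (A=3 B=6 C=8)
Step 5: empty(B) -> (A=3 B=0 C=8)
Step 6: empty(A) -> (A=0 B=0 C=8)
Step 7: empty(C) -> (A=0 B=0 C=0)
Step 8: fill(C) -> (A=0 B=0 C=8)

Answer: 0 0 8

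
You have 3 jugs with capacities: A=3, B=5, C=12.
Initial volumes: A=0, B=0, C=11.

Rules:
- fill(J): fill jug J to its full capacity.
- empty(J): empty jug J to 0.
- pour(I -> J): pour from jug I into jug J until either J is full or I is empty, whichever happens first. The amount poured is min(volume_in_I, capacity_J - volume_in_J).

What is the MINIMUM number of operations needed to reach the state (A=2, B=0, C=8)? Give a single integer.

Answer: 6

Derivation:
BFS from (A=0, B=0, C=11). One shortest path:
  1. fill(B) -> (A=0 B=5 C=11)
  2. pour(B -> A) -> (A=3 B=2 C=11)
  3. empty(A) -> (A=0 B=2 C=11)
  4. pour(C -> A) -> (A=3 B=2 C=8)
  5. empty(A) -> (A=0 B=2 C=8)
  6. pour(B -> A) -> (A=2 B=0 C=8)
Reached target in 6 moves.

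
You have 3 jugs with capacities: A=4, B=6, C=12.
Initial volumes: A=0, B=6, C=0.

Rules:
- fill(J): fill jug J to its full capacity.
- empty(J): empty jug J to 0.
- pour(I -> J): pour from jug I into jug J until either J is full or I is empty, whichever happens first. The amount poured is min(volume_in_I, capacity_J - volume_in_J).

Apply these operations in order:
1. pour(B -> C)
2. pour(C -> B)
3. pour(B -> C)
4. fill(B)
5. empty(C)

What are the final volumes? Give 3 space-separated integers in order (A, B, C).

Answer: 0 6 0

Derivation:
Step 1: pour(B -> C) -> (A=0 B=0 C=6)
Step 2: pour(C -> B) -> (A=0 B=6 C=0)
Step 3: pour(B -> C) -> (A=0 B=0 C=6)
Step 4: fill(B) -> (A=0 B=6 C=6)
Step 5: empty(C) -> (A=0 B=6 C=0)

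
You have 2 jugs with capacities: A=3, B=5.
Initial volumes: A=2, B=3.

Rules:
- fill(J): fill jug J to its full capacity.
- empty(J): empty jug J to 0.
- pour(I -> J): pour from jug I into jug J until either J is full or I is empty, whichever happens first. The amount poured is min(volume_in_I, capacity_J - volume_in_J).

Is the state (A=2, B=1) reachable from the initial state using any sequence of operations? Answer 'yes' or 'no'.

BFS explored all 17 reachable states.
Reachable set includes: (0,0), (0,1), (0,2), (0,3), (0,4), (0,5), (1,0), (1,5), (2,0), (2,3), (2,5), (3,0) ...
Target (A=2, B=1) not in reachable set → no.

Answer: no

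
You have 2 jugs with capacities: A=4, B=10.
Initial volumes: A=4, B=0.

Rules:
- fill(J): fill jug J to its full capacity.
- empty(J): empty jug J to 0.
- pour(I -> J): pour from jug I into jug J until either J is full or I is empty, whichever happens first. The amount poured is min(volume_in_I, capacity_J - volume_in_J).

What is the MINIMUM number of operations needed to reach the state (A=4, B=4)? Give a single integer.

Answer: 2

Derivation:
BFS from (A=4, B=0). One shortest path:
  1. pour(A -> B) -> (A=0 B=4)
  2. fill(A) -> (A=4 B=4)
Reached target in 2 moves.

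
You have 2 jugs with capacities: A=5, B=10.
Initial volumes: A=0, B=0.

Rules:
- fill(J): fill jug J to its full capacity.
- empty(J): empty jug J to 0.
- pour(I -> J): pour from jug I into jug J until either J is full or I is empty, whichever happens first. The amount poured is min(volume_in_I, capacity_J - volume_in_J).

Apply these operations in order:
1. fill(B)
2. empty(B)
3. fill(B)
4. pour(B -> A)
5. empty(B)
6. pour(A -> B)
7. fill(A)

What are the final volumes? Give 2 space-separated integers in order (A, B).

Answer: 5 5

Derivation:
Step 1: fill(B) -> (A=0 B=10)
Step 2: empty(B) -> (A=0 B=0)
Step 3: fill(B) -> (A=0 B=10)
Step 4: pour(B -> A) -> (A=5 B=5)
Step 5: empty(B) -> (A=5 B=0)
Step 6: pour(A -> B) -> (A=0 B=5)
Step 7: fill(A) -> (A=5 B=5)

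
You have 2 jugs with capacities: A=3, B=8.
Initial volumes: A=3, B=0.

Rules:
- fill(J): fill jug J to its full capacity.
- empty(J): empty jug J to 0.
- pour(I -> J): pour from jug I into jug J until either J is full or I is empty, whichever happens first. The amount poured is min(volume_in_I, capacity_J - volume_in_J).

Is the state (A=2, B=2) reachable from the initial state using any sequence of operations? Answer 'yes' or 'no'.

Answer: no

Derivation:
BFS explored all 22 reachable states.
Reachable set includes: (0,0), (0,1), (0,2), (0,3), (0,4), (0,5), (0,6), (0,7), (0,8), (1,0), (1,8), (2,0) ...
Target (A=2, B=2) not in reachable set → no.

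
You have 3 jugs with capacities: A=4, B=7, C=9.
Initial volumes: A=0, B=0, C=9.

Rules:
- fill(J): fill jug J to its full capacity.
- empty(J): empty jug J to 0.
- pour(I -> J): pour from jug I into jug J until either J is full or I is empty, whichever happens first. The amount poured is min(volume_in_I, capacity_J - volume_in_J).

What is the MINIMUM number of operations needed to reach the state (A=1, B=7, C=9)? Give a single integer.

Answer: 4

Derivation:
BFS from (A=0, B=0, C=9). One shortest path:
  1. fill(A) -> (A=4 B=0 C=9)
  2. pour(A -> B) -> (A=0 B=4 C=9)
  3. fill(A) -> (A=4 B=4 C=9)
  4. pour(A -> B) -> (A=1 B=7 C=9)
Reached target in 4 moves.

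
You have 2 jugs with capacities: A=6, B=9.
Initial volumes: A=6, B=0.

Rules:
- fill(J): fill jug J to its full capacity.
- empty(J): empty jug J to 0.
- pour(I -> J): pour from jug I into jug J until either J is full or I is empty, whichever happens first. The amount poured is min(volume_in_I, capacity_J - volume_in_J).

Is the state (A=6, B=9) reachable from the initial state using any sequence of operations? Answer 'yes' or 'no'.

Answer: yes

Derivation:
BFS from (A=6, B=0):
  1. fill(B) -> (A=6 B=9)
Target reached → yes.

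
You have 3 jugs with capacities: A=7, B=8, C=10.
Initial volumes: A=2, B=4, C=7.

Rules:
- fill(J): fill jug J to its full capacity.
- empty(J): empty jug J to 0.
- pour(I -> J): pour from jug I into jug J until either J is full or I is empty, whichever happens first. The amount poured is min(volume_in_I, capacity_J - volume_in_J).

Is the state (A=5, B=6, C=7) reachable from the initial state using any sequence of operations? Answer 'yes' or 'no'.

BFS explored all 415 reachable states.
Reachable set includes: (0,0,0), (0,0,1), (0,0,2), (0,0,3), (0,0,4), (0,0,5), (0,0,6), (0,0,7), (0,0,8), (0,0,9), (0,0,10), (0,1,0) ...
Target (A=5, B=6, C=7) not in reachable set → no.

Answer: no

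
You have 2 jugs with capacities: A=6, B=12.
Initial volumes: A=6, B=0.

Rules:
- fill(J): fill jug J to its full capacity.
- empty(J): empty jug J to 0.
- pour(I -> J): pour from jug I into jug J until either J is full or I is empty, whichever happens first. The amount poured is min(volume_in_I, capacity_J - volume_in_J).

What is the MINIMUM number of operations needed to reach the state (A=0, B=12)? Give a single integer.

BFS from (A=6, B=0). One shortest path:
  1. empty(A) -> (A=0 B=0)
  2. fill(B) -> (A=0 B=12)
Reached target in 2 moves.

Answer: 2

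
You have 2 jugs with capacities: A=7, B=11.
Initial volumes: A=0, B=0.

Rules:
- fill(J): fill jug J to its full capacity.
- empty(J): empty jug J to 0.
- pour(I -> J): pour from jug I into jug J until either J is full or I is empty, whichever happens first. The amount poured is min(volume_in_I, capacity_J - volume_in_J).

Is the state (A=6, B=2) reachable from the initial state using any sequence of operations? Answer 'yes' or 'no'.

BFS explored all 36 reachable states.
Reachable set includes: (0,0), (0,1), (0,2), (0,3), (0,4), (0,5), (0,6), (0,7), (0,8), (0,9), (0,10), (0,11) ...
Target (A=6, B=2) not in reachable set → no.

Answer: no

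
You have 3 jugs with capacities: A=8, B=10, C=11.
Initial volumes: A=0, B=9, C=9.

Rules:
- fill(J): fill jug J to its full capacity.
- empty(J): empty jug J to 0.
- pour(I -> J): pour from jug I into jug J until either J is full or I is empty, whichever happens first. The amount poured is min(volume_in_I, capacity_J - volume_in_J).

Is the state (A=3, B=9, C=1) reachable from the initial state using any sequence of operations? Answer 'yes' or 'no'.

Answer: no

Derivation:
BFS explored all 558 reachable states.
Reachable set includes: (0,0,0), (0,0,1), (0,0,2), (0,0,3), (0,0,4), (0,0,5), (0,0,6), (0,0,7), (0,0,8), (0,0,9), (0,0,10), (0,0,11) ...
Target (A=3, B=9, C=1) not in reachable set → no.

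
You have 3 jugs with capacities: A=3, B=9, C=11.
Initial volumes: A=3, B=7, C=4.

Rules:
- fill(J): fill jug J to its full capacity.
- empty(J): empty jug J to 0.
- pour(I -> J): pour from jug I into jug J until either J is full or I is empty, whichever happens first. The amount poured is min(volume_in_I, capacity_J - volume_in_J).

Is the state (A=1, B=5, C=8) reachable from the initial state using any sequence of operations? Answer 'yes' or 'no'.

Answer: no

Derivation:
BFS explored all 320 reachable states.
Reachable set includes: (0,0,0), (0,0,1), (0,0,2), (0,0,3), (0,0,4), (0,0,5), (0,0,6), (0,0,7), (0,0,8), (0,0,9), (0,0,10), (0,0,11) ...
Target (A=1, B=5, C=8) not in reachable set → no.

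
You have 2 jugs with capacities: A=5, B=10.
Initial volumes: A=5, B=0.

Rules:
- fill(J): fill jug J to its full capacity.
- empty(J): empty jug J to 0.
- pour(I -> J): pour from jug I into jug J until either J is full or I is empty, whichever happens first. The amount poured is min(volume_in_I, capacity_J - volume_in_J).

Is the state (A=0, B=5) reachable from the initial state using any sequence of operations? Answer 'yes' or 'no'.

Answer: yes

Derivation:
BFS from (A=5, B=0):
  1. pour(A -> B) -> (A=0 B=5)
Target reached → yes.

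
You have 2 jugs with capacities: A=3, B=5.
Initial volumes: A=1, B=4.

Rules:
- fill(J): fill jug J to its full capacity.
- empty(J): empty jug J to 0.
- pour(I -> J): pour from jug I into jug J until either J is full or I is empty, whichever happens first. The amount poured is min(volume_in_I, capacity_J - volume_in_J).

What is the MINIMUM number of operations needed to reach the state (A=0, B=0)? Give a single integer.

Answer: 2

Derivation:
BFS from (A=1, B=4). One shortest path:
  1. empty(A) -> (A=0 B=4)
  2. empty(B) -> (A=0 B=0)
Reached target in 2 moves.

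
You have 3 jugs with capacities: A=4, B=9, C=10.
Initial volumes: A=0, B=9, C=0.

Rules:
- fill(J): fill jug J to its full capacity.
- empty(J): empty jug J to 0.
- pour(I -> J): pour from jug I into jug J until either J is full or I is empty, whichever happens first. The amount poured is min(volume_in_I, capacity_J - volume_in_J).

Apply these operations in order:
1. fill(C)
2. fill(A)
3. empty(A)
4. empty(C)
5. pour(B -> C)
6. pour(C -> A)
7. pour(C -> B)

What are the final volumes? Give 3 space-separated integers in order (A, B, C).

Answer: 4 5 0

Derivation:
Step 1: fill(C) -> (A=0 B=9 C=10)
Step 2: fill(A) -> (A=4 B=9 C=10)
Step 3: empty(A) -> (A=0 B=9 C=10)
Step 4: empty(C) -> (A=0 B=9 C=0)
Step 5: pour(B -> C) -> (A=0 B=0 C=9)
Step 6: pour(C -> A) -> (A=4 B=0 C=5)
Step 7: pour(C -> B) -> (A=4 B=5 C=0)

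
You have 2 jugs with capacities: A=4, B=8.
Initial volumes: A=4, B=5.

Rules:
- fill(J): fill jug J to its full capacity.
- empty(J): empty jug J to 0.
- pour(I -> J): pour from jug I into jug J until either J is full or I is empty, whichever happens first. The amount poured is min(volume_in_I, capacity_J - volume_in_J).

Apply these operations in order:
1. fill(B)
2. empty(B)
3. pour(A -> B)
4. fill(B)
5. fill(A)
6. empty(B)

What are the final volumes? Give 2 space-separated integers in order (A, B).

Step 1: fill(B) -> (A=4 B=8)
Step 2: empty(B) -> (A=4 B=0)
Step 3: pour(A -> B) -> (A=0 B=4)
Step 4: fill(B) -> (A=0 B=8)
Step 5: fill(A) -> (A=4 B=8)
Step 6: empty(B) -> (A=4 B=0)

Answer: 4 0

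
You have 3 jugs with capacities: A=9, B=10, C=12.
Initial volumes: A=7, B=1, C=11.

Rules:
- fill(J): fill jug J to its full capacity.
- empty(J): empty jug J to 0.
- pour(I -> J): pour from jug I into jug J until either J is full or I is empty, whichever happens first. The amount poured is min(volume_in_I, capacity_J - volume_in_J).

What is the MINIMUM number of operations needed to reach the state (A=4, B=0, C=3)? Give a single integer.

BFS from (A=7, B=1, C=11). One shortest path:
  1. empty(C) -> (A=7 B=1 C=0)
  2. pour(A -> C) -> (A=0 B=1 C=7)
  3. fill(A) -> (A=9 B=1 C=7)
  4. pour(A -> C) -> (A=4 B=1 C=12)
  5. pour(C -> B) -> (A=4 B=10 C=3)
  6. empty(B) -> (A=4 B=0 C=3)
Reached target in 6 moves.

Answer: 6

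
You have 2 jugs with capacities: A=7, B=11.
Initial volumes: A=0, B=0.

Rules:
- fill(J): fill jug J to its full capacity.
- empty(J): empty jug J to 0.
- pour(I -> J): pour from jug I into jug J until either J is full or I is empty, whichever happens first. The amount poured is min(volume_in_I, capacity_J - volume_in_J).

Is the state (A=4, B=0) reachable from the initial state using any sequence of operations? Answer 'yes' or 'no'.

BFS from (A=0, B=0):
  1. fill(B) -> (A=0 B=11)
  2. pour(B -> A) -> (A=7 B=4)
  3. empty(A) -> (A=0 B=4)
  4. pour(B -> A) -> (A=4 B=0)
Target reached → yes.

Answer: yes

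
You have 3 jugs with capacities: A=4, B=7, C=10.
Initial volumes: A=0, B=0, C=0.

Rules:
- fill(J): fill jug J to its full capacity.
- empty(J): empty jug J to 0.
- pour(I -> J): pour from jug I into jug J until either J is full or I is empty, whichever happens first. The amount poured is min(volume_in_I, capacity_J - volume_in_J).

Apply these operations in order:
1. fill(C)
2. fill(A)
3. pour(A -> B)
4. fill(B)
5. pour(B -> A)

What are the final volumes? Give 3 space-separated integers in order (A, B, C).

Answer: 4 3 10

Derivation:
Step 1: fill(C) -> (A=0 B=0 C=10)
Step 2: fill(A) -> (A=4 B=0 C=10)
Step 3: pour(A -> B) -> (A=0 B=4 C=10)
Step 4: fill(B) -> (A=0 B=7 C=10)
Step 5: pour(B -> A) -> (A=4 B=3 C=10)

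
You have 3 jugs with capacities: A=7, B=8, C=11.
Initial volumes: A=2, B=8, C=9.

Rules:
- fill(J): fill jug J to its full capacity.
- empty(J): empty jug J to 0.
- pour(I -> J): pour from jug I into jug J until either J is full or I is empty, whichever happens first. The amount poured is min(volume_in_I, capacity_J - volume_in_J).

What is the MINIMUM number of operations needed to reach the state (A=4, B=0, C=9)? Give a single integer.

Answer: 7

Derivation:
BFS from (A=2, B=8, C=9). One shortest path:
  1. pour(B -> A) -> (A=7 B=3 C=9)
  2. empty(A) -> (A=0 B=3 C=9)
  3. pour(B -> A) -> (A=3 B=0 C=9)
  4. fill(B) -> (A=3 B=8 C=9)
  5. pour(B -> A) -> (A=7 B=4 C=9)
  6. empty(A) -> (A=0 B=4 C=9)
  7. pour(B -> A) -> (A=4 B=0 C=9)
Reached target in 7 moves.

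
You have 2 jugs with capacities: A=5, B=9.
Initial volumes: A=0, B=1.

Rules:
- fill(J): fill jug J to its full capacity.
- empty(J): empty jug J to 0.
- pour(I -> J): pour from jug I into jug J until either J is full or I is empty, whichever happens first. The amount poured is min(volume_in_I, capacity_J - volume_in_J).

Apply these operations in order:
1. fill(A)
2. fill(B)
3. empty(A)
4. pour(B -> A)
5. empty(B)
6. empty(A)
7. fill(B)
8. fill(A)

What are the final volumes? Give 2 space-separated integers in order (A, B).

Answer: 5 9

Derivation:
Step 1: fill(A) -> (A=5 B=1)
Step 2: fill(B) -> (A=5 B=9)
Step 3: empty(A) -> (A=0 B=9)
Step 4: pour(B -> A) -> (A=5 B=4)
Step 5: empty(B) -> (A=5 B=0)
Step 6: empty(A) -> (A=0 B=0)
Step 7: fill(B) -> (A=0 B=9)
Step 8: fill(A) -> (A=5 B=9)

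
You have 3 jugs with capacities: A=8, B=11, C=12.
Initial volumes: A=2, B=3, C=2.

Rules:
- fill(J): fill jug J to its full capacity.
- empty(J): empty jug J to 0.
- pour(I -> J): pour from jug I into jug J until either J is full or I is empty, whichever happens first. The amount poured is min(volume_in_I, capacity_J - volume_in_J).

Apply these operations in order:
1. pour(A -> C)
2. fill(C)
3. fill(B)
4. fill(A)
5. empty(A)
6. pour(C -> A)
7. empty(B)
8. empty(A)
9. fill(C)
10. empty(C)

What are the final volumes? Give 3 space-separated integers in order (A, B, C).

Step 1: pour(A -> C) -> (A=0 B=3 C=4)
Step 2: fill(C) -> (A=0 B=3 C=12)
Step 3: fill(B) -> (A=0 B=11 C=12)
Step 4: fill(A) -> (A=8 B=11 C=12)
Step 5: empty(A) -> (A=0 B=11 C=12)
Step 6: pour(C -> A) -> (A=8 B=11 C=4)
Step 7: empty(B) -> (A=8 B=0 C=4)
Step 8: empty(A) -> (A=0 B=0 C=4)
Step 9: fill(C) -> (A=0 B=0 C=12)
Step 10: empty(C) -> (A=0 B=0 C=0)

Answer: 0 0 0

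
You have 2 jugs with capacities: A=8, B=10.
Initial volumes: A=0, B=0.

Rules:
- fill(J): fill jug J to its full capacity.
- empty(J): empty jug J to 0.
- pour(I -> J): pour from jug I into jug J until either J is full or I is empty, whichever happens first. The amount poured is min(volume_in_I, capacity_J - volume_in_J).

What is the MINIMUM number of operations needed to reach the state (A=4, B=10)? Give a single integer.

Answer: 8

Derivation:
BFS from (A=0, B=0). One shortest path:
  1. fill(A) -> (A=8 B=0)
  2. pour(A -> B) -> (A=0 B=8)
  3. fill(A) -> (A=8 B=8)
  4. pour(A -> B) -> (A=6 B=10)
  5. empty(B) -> (A=6 B=0)
  6. pour(A -> B) -> (A=0 B=6)
  7. fill(A) -> (A=8 B=6)
  8. pour(A -> B) -> (A=4 B=10)
Reached target in 8 moves.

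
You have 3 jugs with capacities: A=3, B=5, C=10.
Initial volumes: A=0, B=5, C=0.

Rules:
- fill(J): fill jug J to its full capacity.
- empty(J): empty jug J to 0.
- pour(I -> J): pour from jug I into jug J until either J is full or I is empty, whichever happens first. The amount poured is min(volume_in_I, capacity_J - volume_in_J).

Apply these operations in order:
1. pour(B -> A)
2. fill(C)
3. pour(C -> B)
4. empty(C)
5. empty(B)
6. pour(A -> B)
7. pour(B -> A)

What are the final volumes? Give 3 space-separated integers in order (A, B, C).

Step 1: pour(B -> A) -> (A=3 B=2 C=0)
Step 2: fill(C) -> (A=3 B=2 C=10)
Step 3: pour(C -> B) -> (A=3 B=5 C=7)
Step 4: empty(C) -> (A=3 B=5 C=0)
Step 5: empty(B) -> (A=3 B=0 C=0)
Step 6: pour(A -> B) -> (A=0 B=3 C=0)
Step 7: pour(B -> A) -> (A=3 B=0 C=0)

Answer: 3 0 0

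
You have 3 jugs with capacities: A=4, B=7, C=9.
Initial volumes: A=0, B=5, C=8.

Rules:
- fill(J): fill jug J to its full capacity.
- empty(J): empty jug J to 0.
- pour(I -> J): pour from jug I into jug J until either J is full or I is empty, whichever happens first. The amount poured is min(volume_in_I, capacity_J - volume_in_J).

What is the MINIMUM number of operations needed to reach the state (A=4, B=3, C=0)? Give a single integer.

Answer: 3

Derivation:
BFS from (A=0, B=5, C=8). One shortest path:
  1. fill(B) -> (A=0 B=7 C=8)
  2. empty(C) -> (A=0 B=7 C=0)
  3. pour(B -> A) -> (A=4 B=3 C=0)
Reached target in 3 moves.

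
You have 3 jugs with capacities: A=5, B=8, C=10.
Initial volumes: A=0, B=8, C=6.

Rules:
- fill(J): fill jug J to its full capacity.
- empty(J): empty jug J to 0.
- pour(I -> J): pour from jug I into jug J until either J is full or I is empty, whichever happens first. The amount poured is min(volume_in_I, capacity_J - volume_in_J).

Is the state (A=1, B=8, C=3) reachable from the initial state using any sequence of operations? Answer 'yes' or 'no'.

Answer: yes

Derivation:
BFS from (A=0, B=8, C=6):
  1. pour(B -> A) -> (A=5 B=3 C=6)
  2. pour(A -> C) -> (A=1 B=3 C=10)
  3. empty(C) -> (A=1 B=3 C=0)
  4. pour(B -> C) -> (A=1 B=0 C=3)
  5. fill(B) -> (A=1 B=8 C=3)
Target reached → yes.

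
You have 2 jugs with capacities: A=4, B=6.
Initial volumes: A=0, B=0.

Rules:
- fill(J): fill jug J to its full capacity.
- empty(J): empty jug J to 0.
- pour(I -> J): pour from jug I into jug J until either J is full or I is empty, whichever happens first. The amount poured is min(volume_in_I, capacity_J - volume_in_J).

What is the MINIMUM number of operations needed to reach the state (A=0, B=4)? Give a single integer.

BFS from (A=0, B=0). One shortest path:
  1. fill(A) -> (A=4 B=0)
  2. pour(A -> B) -> (A=0 B=4)
Reached target in 2 moves.

Answer: 2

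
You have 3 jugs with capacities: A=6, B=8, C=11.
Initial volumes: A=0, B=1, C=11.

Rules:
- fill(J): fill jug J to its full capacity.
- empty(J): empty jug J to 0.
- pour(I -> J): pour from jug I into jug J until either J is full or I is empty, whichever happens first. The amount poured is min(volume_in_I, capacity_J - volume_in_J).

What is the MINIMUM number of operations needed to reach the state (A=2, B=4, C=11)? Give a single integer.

Answer: 6

Derivation:
BFS from (A=0, B=1, C=11). One shortest path:
  1. pour(C -> B) -> (A=0 B=8 C=4)
  2. pour(B -> A) -> (A=6 B=2 C=4)
  3. empty(A) -> (A=0 B=2 C=4)
  4. pour(B -> A) -> (A=2 B=0 C=4)
  5. pour(C -> B) -> (A=2 B=4 C=0)
  6. fill(C) -> (A=2 B=4 C=11)
Reached target in 6 moves.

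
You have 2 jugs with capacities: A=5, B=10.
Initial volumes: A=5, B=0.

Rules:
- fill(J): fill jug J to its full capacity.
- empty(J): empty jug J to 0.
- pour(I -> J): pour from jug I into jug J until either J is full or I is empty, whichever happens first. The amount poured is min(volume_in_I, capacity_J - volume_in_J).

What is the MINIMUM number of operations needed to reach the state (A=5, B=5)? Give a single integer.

BFS from (A=5, B=0). One shortest path:
  1. pour(A -> B) -> (A=0 B=5)
  2. fill(A) -> (A=5 B=5)
Reached target in 2 moves.

Answer: 2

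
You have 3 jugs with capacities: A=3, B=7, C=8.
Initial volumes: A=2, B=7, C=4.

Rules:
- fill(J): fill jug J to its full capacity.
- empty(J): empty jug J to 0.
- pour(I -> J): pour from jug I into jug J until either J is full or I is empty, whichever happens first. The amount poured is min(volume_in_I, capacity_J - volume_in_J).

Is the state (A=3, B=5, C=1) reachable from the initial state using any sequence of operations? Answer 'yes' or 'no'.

BFS from (A=2, B=7, C=4):
  1. empty(B) -> (A=2 B=0 C=4)
  2. pour(A -> B) -> (A=0 B=2 C=4)
  3. fill(A) -> (A=3 B=2 C=4)
  4. pour(A -> B) -> (A=0 B=5 C=4)
  5. pour(C -> A) -> (A=3 B=5 C=1)
Target reached → yes.

Answer: yes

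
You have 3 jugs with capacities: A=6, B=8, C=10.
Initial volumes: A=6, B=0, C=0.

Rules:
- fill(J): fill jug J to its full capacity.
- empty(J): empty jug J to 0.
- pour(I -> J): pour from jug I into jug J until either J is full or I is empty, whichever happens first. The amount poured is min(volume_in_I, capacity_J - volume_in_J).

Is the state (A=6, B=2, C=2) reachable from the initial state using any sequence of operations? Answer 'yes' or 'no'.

BFS from (A=6, B=0, C=0):
  1. empty(A) -> (A=0 B=0 C=0)
  2. fill(C) -> (A=0 B=0 C=10)
  3. pour(C -> B) -> (A=0 B=8 C=2)
  4. pour(B -> A) -> (A=6 B=2 C=2)
Target reached → yes.

Answer: yes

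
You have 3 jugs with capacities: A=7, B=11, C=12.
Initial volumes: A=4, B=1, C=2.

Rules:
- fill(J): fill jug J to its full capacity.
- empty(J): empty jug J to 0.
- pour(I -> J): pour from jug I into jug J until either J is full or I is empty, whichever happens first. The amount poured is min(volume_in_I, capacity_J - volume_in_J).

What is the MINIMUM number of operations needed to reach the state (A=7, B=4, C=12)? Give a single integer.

Answer: 4

Derivation:
BFS from (A=4, B=1, C=2). One shortest path:
  1. empty(A) -> (A=0 B=1 C=2)
  2. fill(B) -> (A=0 B=11 C=2)
  3. fill(C) -> (A=0 B=11 C=12)
  4. pour(B -> A) -> (A=7 B=4 C=12)
Reached target in 4 moves.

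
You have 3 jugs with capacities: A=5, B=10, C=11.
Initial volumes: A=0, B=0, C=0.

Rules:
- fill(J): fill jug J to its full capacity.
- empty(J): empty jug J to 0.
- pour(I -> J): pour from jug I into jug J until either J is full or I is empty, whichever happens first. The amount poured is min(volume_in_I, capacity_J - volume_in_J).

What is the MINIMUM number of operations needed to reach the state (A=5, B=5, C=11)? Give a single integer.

BFS from (A=0, B=0, C=0). One shortest path:
  1. fill(B) -> (A=0 B=10 C=0)
  2. fill(C) -> (A=0 B=10 C=11)
  3. pour(B -> A) -> (A=5 B=5 C=11)
Reached target in 3 moves.

Answer: 3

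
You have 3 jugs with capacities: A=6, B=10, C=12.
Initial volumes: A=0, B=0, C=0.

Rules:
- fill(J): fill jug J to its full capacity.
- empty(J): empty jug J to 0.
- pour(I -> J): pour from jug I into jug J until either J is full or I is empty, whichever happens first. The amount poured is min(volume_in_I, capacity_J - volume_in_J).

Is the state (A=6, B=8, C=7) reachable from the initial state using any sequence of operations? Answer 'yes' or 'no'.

Answer: no

Derivation:
BFS explored all 128 reachable states.
Reachable set includes: (0,0,0), (0,0,2), (0,0,4), (0,0,6), (0,0,8), (0,0,10), (0,0,12), (0,2,0), (0,2,2), (0,2,4), (0,2,6), (0,2,8) ...
Target (A=6, B=8, C=7) not in reachable set → no.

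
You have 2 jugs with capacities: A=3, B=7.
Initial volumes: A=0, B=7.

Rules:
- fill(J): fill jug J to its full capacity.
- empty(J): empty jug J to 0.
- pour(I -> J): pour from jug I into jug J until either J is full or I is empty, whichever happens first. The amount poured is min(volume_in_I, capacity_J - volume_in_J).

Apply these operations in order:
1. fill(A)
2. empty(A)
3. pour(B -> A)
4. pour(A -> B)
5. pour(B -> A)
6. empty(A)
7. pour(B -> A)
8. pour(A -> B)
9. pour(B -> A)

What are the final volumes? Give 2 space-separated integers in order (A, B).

Answer: 3 1

Derivation:
Step 1: fill(A) -> (A=3 B=7)
Step 2: empty(A) -> (A=0 B=7)
Step 3: pour(B -> A) -> (A=3 B=4)
Step 4: pour(A -> B) -> (A=0 B=7)
Step 5: pour(B -> A) -> (A=3 B=4)
Step 6: empty(A) -> (A=0 B=4)
Step 7: pour(B -> A) -> (A=3 B=1)
Step 8: pour(A -> B) -> (A=0 B=4)
Step 9: pour(B -> A) -> (A=3 B=1)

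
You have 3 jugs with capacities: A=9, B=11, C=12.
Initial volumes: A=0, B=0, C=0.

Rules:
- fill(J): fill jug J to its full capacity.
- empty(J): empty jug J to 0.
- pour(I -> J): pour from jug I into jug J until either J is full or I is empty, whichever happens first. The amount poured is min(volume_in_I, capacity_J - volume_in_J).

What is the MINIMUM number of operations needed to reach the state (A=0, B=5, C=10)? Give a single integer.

Answer: 8

Derivation:
BFS from (A=0, B=0, C=0). One shortest path:
  1. fill(C) -> (A=0 B=0 C=12)
  2. pour(C -> A) -> (A=9 B=0 C=3)
  3. empty(A) -> (A=0 B=0 C=3)
  4. pour(C -> A) -> (A=3 B=0 C=0)
  5. fill(C) -> (A=3 B=0 C=12)
  6. pour(C -> B) -> (A=3 B=11 C=1)
  7. pour(B -> A) -> (A=9 B=5 C=1)
  8. pour(A -> C) -> (A=0 B=5 C=10)
Reached target in 8 moves.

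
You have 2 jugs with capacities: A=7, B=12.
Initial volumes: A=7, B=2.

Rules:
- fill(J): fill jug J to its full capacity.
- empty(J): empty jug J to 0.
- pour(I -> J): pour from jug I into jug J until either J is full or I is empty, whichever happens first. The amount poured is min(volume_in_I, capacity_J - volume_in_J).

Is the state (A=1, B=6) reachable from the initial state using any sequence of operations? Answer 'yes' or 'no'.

BFS explored all 38 reachable states.
Reachable set includes: (0,0), (0,1), (0,2), (0,3), (0,4), (0,5), (0,6), (0,7), (0,8), (0,9), (0,10), (0,11) ...
Target (A=1, B=6) not in reachable set → no.

Answer: no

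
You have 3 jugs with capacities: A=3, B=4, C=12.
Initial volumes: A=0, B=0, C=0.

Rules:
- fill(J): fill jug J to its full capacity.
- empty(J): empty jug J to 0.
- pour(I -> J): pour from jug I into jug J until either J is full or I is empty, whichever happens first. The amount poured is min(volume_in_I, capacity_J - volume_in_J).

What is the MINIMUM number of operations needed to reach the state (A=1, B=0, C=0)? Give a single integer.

BFS from (A=0, B=0, C=0). One shortest path:
  1. fill(B) -> (A=0 B=4 C=0)
  2. pour(B -> A) -> (A=3 B=1 C=0)
  3. empty(A) -> (A=0 B=1 C=0)
  4. pour(B -> A) -> (A=1 B=0 C=0)
Reached target in 4 moves.

Answer: 4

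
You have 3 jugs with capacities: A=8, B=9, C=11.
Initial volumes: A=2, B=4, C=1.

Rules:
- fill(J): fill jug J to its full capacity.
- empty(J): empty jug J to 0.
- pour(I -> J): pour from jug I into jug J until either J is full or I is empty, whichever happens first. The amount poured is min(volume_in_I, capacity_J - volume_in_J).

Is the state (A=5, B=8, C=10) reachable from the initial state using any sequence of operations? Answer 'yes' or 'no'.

Answer: no

Derivation:
BFS explored all 521 reachable states.
Reachable set includes: (0,0,0), (0,0,1), (0,0,2), (0,0,3), (0,0,4), (0,0,5), (0,0,6), (0,0,7), (0,0,8), (0,0,9), (0,0,10), (0,0,11) ...
Target (A=5, B=8, C=10) not in reachable set → no.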